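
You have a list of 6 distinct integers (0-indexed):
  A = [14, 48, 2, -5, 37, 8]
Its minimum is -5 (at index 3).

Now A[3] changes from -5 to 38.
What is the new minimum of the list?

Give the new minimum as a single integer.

Answer: 2

Derivation:
Old min = -5 (at index 3)
Change: A[3] -5 -> 38
Changed element WAS the min. Need to check: is 38 still <= all others?
  Min of remaining elements: 2
  New min = min(38, 2) = 2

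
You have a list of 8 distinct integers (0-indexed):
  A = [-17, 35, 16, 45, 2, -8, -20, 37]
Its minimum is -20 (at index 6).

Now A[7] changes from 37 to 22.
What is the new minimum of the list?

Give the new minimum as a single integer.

Answer: -20

Derivation:
Old min = -20 (at index 6)
Change: A[7] 37 -> 22
Changed element was NOT the old min.
  New min = min(old_min, new_val) = min(-20, 22) = -20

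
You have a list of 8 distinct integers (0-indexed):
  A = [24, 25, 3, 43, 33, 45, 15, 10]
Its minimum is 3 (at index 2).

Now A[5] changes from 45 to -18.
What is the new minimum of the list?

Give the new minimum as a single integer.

Old min = 3 (at index 2)
Change: A[5] 45 -> -18
Changed element was NOT the old min.
  New min = min(old_min, new_val) = min(3, -18) = -18

Answer: -18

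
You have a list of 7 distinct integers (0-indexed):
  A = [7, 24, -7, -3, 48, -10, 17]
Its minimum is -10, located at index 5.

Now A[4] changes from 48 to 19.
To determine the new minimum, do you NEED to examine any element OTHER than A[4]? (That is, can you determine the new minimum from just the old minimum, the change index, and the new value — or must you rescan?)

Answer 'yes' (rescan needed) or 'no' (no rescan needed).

Old min = -10 at index 5
Change at index 4: 48 -> 19
Index 4 was NOT the min. New min = min(-10, 19). No rescan of other elements needed.
Needs rescan: no

Answer: no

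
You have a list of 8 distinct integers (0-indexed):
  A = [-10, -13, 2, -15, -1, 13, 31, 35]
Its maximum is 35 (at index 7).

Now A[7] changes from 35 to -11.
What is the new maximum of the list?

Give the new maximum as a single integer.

Old max = 35 (at index 7)
Change: A[7] 35 -> -11
Changed element WAS the max -> may need rescan.
  Max of remaining elements: 31
  New max = max(-11, 31) = 31

Answer: 31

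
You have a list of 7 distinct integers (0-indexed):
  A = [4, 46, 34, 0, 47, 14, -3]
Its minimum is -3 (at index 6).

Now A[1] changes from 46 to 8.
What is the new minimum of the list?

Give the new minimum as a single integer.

Old min = -3 (at index 6)
Change: A[1] 46 -> 8
Changed element was NOT the old min.
  New min = min(old_min, new_val) = min(-3, 8) = -3

Answer: -3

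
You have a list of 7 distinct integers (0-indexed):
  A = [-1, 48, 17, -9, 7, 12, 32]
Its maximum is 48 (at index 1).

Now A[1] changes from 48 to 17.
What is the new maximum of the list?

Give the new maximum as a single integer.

Answer: 32

Derivation:
Old max = 48 (at index 1)
Change: A[1] 48 -> 17
Changed element WAS the max -> may need rescan.
  Max of remaining elements: 32
  New max = max(17, 32) = 32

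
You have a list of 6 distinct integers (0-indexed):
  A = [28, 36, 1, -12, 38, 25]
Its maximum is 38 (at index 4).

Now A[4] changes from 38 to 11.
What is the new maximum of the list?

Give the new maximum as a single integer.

Old max = 38 (at index 4)
Change: A[4] 38 -> 11
Changed element WAS the max -> may need rescan.
  Max of remaining elements: 36
  New max = max(11, 36) = 36

Answer: 36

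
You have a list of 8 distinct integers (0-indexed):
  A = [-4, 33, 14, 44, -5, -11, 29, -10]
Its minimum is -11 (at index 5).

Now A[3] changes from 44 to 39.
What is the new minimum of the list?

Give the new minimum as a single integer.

Answer: -11

Derivation:
Old min = -11 (at index 5)
Change: A[3] 44 -> 39
Changed element was NOT the old min.
  New min = min(old_min, new_val) = min(-11, 39) = -11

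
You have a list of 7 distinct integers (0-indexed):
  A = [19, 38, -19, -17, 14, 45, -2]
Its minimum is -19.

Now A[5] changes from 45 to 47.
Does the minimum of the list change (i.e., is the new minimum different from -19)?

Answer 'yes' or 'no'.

Old min = -19
Change: A[5] 45 -> 47
Changed element was NOT the min; min changes only if 47 < -19.
New min = -19; changed? no

Answer: no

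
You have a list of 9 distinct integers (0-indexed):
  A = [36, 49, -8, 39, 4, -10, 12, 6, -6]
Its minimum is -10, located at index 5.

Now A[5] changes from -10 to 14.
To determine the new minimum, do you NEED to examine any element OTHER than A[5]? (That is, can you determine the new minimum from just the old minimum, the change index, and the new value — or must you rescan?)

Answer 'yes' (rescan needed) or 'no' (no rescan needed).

Answer: yes

Derivation:
Old min = -10 at index 5
Change at index 5: -10 -> 14
Index 5 WAS the min and new value 14 > old min -10. Must rescan other elements to find the new min.
Needs rescan: yes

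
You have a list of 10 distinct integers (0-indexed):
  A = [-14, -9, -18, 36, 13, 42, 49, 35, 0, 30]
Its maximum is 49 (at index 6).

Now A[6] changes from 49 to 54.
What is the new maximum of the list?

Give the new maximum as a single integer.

Old max = 49 (at index 6)
Change: A[6] 49 -> 54
Changed element WAS the max -> may need rescan.
  Max of remaining elements: 42
  New max = max(54, 42) = 54

Answer: 54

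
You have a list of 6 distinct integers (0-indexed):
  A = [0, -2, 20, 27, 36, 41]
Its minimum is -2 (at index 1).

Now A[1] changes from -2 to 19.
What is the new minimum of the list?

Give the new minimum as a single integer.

Old min = -2 (at index 1)
Change: A[1] -2 -> 19
Changed element WAS the min. Need to check: is 19 still <= all others?
  Min of remaining elements: 0
  New min = min(19, 0) = 0

Answer: 0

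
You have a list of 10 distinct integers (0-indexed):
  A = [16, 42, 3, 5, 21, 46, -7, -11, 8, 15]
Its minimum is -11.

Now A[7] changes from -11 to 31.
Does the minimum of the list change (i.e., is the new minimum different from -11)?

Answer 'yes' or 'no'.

Old min = -11
Change: A[7] -11 -> 31
Changed element was the min; new min must be rechecked.
New min = -7; changed? yes

Answer: yes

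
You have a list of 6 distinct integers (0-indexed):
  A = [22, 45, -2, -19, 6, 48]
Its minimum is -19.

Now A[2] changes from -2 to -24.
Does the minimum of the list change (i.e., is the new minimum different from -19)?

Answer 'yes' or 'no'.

Answer: yes

Derivation:
Old min = -19
Change: A[2] -2 -> -24
Changed element was NOT the min; min changes only if -24 < -19.
New min = -24; changed? yes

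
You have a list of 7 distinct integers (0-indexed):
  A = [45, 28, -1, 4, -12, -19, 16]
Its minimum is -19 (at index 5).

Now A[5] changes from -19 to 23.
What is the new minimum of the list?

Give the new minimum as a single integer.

Answer: -12

Derivation:
Old min = -19 (at index 5)
Change: A[5] -19 -> 23
Changed element WAS the min. Need to check: is 23 still <= all others?
  Min of remaining elements: -12
  New min = min(23, -12) = -12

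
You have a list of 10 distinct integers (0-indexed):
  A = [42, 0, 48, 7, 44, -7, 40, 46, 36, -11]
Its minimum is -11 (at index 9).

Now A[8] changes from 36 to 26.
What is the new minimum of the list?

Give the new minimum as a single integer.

Answer: -11

Derivation:
Old min = -11 (at index 9)
Change: A[8] 36 -> 26
Changed element was NOT the old min.
  New min = min(old_min, new_val) = min(-11, 26) = -11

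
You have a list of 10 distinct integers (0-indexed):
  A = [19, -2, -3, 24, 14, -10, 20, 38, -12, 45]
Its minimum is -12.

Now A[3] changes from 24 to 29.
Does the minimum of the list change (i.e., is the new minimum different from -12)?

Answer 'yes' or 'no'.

Answer: no

Derivation:
Old min = -12
Change: A[3] 24 -> 29
Changed element was NOT the min; min changes only if 29 < -12.
New min = -12; changed? no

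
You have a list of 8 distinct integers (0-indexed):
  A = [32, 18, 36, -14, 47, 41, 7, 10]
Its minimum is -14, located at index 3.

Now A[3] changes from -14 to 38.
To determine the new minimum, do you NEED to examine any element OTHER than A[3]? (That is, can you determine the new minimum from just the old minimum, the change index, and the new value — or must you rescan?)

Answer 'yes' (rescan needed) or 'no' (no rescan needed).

Old min = -14 at index 3
Change at index 3: -14 -> 38
Index 3 WAS the min and new value 38 > old min -14. Must rescan other elements to find the new min.
Needs rescan: yes

Answer: yes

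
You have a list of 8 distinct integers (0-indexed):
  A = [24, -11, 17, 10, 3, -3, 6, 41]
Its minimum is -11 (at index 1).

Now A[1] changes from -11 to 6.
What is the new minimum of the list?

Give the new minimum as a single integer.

Answer: -3

Derivation:
Old min = -11 (at index 1)
Change: A[1] -11 -> 6
Changed element WAS the min. Need to check: is 6 still <= all others?
  Min of remaining elements: -3
  New min = min(6, -3) = -3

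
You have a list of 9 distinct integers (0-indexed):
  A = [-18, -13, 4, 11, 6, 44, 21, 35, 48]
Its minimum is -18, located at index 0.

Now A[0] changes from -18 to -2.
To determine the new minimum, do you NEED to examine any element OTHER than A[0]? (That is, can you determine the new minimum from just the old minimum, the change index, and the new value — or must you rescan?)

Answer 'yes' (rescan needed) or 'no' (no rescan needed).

Old min = -18 at index 0
Change at index 0: -18 -> -2
Index 0 WAS the min and new value -2 > old min -18. Must rescan other elements to find the new min.
Needs rescan: yes

Answer: yes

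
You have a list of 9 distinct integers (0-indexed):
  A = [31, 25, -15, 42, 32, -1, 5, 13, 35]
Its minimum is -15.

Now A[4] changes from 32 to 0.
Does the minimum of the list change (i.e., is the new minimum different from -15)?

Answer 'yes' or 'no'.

Old min = -15
Change: A[4] 32 -> 0
Changed element was NOT the min; min changes only if 0 < -15.
New min = -15; changed? no

Answer: no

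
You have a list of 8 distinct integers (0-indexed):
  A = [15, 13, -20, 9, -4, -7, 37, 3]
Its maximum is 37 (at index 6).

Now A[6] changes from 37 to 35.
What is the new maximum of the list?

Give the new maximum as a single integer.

Old max = 37 (at index 6)
Change: A[6] 37 -> 35
Changed element WAS the max -> may need rescan.
  Max of remaining elements: 15
  New max = max(35, 15) = 35

Answer: 35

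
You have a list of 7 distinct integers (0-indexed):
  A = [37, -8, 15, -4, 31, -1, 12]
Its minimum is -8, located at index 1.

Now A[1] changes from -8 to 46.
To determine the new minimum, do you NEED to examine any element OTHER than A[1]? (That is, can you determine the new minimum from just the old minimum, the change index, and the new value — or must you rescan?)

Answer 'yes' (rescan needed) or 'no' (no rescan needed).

Old min = -8 at index 1
Change at index 1: -8 -> 46
Index 1 WAS the min and new value 46 > old min -8. Must rescan other elements to find the new min.
Needs rescan: yes

Answer: yes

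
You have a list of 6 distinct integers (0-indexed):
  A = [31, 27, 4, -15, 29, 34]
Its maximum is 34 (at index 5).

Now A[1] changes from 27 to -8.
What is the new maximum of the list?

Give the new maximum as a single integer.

Answer: 34

Derivation:
Old max = 34 (at index 5)
Change: A[1] 27 -> -8
Changed element was NOT the old max.
  New max = max(old_max, new_val) = max(34, -8) = 34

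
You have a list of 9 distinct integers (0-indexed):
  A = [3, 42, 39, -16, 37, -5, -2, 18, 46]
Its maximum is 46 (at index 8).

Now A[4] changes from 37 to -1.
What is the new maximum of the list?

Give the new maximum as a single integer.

Answer: 46

Derivation:
Old max = 46 (at index 8)
Change: A[4] 37 -> -1
Changed element was NOT the old max.
  New max = max(old_max, new_val) = max(46, -1) = 46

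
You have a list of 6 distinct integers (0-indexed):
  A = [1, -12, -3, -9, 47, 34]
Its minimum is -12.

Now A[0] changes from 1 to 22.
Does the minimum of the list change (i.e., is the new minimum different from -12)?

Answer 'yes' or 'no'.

Answer: no

Derivation:
Old min = -12
Change: A[0] 1 -> 22
Changed element was NOT the min; min changes only if 22 < -12.
New min = -12; changed? no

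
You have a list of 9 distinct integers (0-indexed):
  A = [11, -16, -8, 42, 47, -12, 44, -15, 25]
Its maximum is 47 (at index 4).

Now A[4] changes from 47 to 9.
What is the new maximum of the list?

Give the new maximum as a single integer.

Old max = 47 (at index 4)
Change: A[4] 47 -> 9
Changed element WAS the max -> may need rescan.
  Max of remaining elements: 44
  New max = max(9, 44) = 44

Answer: 44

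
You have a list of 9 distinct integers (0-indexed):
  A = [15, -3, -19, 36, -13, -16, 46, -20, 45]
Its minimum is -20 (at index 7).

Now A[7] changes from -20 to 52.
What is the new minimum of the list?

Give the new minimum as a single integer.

Answer: -19

Derivation:
Old min = -20 (at index 7)
Change: A[7] -20 -> 52
Changed element WAS the min. Need to check: is 52 still <= all others?
  Min of remaining elements: -19
  New min = min(52, -19) = -19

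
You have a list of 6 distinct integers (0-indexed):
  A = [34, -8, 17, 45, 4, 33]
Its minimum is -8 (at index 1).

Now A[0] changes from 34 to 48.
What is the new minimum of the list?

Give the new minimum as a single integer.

Old min = -8 (at index 1)
Change: A[0] 34 -> 48
Changed element was NOT the old min.
  New min = min(old_min, new_val) = min(-8, 48) = -8

Answer: -8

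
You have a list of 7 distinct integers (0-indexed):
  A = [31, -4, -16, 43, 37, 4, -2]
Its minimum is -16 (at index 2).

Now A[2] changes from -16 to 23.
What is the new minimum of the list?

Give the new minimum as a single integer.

Old min = -16 (at index 2)
Change: A[2] -16 -> 23
Changed element WAS the min. Need to check: is 23 still <= all others?
  Min of remaining elements: -4
  New min = min(23, -4) = -4

Answer: -4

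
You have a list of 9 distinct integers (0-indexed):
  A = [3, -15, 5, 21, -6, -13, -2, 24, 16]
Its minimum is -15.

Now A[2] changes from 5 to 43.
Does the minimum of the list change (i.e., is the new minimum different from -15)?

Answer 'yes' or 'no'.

Answer: no

Derivation:
Old min = -15
Change: A[2] 5 -> 43
Changed element was NOT the min; min changes only if 43 < -15.
New min = -15; changed? no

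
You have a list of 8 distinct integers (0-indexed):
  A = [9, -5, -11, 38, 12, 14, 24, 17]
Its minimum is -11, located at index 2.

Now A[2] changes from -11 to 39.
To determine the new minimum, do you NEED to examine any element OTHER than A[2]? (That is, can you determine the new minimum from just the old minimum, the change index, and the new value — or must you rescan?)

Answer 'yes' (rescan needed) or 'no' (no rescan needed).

Old min = -11 at index 2
Change at index 2: -11 -> 39
Index 2 WAS the min and new value 39 > old min -11. Must rescan other elements to find the new min.
Needs rescan: yes

Answer: yes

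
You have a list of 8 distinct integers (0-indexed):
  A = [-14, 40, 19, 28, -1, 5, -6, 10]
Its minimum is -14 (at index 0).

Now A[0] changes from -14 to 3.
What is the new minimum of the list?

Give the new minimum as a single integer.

Answer: -6

Derivation:
Old min = -14 (at index 0)
Change: A[0] -14 -> 3
Changed element WAS the min. Need to check: is 3 still <= all others?
  Min of remaining elements: -6
  New min = min(3, -6) = -6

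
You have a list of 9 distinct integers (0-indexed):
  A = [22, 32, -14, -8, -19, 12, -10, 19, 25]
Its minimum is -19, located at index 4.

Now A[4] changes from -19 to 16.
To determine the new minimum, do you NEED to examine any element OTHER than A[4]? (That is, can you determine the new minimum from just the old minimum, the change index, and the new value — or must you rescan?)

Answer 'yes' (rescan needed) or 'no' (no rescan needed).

Answer: yes

Derivation:
Old min = -19 at index 4
Change at index 4: -19 -> 16
Index 4 WAS the min and new value 16 > old min -19. Must rescan other elements to find the new min.
Needs rescan: yes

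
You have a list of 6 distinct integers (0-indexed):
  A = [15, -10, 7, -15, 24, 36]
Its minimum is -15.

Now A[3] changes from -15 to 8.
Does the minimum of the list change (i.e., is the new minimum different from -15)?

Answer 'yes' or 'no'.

Answer: yes

Derivation:
Old min = -15
Change: A[3] -15 -> 8
Changed element was the min; new min must be rechecked.
New min = -10; changed? yes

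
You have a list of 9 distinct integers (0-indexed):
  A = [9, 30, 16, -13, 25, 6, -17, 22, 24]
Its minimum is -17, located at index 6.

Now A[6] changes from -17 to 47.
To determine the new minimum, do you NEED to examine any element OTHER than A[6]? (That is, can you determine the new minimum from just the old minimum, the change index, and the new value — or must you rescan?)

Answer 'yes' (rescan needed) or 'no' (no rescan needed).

Answer: yes

Derivation:
Old min = -17 at index 6
Change at index 6: -17 -> 47
Index 6 WAS the min and new value 47 > old min -17. Must rescan other elements to find the new min.
Needs rescan: yes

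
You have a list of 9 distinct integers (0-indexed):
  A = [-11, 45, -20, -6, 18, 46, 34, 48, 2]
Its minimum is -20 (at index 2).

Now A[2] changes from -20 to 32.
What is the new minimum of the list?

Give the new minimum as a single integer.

Old min = -20 (at index 2)
Change: A[2] -20 -> 32
Changed element WAS the min. Need to check: is 32 still <= all others?
  Min of remaining elements: -11
  New min = min(32, -11) = -11

Answer: -11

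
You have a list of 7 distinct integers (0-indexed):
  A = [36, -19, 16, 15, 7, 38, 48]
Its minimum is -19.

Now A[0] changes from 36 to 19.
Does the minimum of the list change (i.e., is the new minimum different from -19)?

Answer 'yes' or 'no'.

Answer: no

Derivation:
Old min = -19
Change: A[0] 36 -> 19
Changed element was NOT the min; min changes only if 19 < -19.
New min = -19; changed? no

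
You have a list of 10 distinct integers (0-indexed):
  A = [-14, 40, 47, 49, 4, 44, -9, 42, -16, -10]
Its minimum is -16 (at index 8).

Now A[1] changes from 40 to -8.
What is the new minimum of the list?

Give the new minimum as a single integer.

Old min = -16 (at index 8)
Change: A[1] 40 -> -8
Changed element was NOT the old min.
  New min = min(old_min, new_val) = min(-16, -8) = -16

Answer: -16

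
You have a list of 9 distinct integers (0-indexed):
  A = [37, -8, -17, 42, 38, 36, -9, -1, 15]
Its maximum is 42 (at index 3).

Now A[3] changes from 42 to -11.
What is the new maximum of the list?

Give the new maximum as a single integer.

Answer: 38

Derivation:
Old max = 42 (at index 3)
Change: A[3] 42 -> -11
Changed element WAS the max -> may need rescan.
  Max of remaining elements: 38
  New max = max(-11, 38) = 38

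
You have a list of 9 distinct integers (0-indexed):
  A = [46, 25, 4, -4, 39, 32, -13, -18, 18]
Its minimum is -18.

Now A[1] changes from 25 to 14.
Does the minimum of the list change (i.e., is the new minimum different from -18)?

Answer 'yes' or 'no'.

Answer: no

Derivation:
Old min = -18
Change: A[1] 25 -> 14
Changed element was NOT the min; min changes only if 14 < -18.
New min = -18; changed? no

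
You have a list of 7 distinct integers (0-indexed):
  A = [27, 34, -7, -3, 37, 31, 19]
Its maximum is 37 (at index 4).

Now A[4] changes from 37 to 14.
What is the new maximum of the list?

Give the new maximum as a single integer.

Old max = 37 (at index 4)
Change: A[4] 37 -> 14
Changed element WAS the max -> may need rescan.
  Max of remaining elements: 34
  New max = max(14, 34) = 34

Answer: 34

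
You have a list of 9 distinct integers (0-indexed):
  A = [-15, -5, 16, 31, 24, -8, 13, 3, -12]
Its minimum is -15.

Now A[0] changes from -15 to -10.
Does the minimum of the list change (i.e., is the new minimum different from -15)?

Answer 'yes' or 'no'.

Answer: yes

Derivation:
Old min = -15
Change: A[0] -15 -> -10
Changed element was the min; new min must be rechecked.
New min = -12; changed? yes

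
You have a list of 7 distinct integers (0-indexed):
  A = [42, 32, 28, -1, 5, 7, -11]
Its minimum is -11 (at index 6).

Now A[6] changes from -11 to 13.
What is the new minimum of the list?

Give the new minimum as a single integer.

Old min = -11 (at index 6)
Change: A[6] -11 -> 13
Changed element WAS the min. Need to check: is 13 still <= all others?
  Min of remaining elements: -1
  New min = min(13, -1) = -1

Answer: -1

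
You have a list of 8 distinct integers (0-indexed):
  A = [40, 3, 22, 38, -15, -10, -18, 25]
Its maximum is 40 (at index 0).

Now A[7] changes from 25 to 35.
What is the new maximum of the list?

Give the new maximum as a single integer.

Answer: 40

Derivation:
Old max = 40 (at index 0)
Change: A[7] 25 -> 35
Changed element was NOT the old max.
  New max = max(old_max, new_val) = max(40, 35) = 40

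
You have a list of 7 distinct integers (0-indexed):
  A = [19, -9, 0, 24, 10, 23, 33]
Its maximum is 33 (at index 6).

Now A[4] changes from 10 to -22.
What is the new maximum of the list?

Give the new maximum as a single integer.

Old max = 33 (at index 6)
Change: A[4] 10 -> -22
Changed element was NOT the old max.
  New max = max(old_max, new_val) = max(33, -22) = 33

Answer: 33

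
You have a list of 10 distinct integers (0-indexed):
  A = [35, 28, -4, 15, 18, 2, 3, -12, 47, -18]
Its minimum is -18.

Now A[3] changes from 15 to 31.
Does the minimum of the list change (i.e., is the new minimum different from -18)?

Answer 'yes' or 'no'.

Old min = -18
Change: A[3] 15 -> 31
Changed element was NOT the min; min changes only if 31 < -18.
New min = -18; changed? no

Answer: no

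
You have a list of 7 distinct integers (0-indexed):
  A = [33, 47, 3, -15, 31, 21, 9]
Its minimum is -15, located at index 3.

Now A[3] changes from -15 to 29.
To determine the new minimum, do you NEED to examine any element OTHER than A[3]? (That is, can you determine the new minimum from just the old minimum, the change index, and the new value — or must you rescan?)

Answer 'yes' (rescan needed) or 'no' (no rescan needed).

Old min = -15 at index 3
Change at index 3: -15 -> 29
Index 3 WAS the min and new value 29 > old min -15. Must rescan other elements to find the new min.
Needs rescan: yes

Answer: yes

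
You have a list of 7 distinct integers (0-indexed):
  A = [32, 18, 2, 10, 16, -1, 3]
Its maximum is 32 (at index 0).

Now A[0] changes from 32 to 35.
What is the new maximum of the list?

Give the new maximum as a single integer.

Old max = 32 (at index 0)
Change: A[0] 32 -> 35
Changed element WAS the max -> may need rescan.
  Max of remaining elements: 18
  New max = max(35, 18) = 35

Answer: 35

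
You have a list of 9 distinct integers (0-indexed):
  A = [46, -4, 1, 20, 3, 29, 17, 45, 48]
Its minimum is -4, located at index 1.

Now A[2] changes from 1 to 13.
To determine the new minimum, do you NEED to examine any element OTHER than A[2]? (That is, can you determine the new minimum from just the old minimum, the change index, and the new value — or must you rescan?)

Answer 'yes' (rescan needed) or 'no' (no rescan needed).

Answer: no

Derivation:
Old min = -4 at index 1
Change at index 2: 1 -> 13
Index 2 was NOT the min. New min = min(-4, 13). No rescan of other elements needed.
Needs rescan: no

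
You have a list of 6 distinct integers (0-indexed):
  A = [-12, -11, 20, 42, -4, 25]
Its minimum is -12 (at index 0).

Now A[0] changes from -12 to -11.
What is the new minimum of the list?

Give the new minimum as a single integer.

Answer: -11

Derivation:
Old min = -12 (at index 0)
Change: A[0] -12 -> -11
Changed element WAS the min. Need to check: is -11 still <= all others?
  Min of remaining elements: -11
  New min = min(-11, -11) = -11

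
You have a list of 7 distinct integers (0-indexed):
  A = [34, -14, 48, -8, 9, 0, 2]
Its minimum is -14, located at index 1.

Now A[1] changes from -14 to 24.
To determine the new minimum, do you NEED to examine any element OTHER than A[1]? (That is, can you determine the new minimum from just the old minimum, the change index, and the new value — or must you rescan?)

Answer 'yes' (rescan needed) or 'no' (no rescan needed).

Answer: yes

Derivation:
Old min = -14 at index 1
Change at index 1: -14 -> 24
Index 1 WAS the min and new value 24 > old min -14. Must rescan other elements to find the new min.
Needs rescan: yes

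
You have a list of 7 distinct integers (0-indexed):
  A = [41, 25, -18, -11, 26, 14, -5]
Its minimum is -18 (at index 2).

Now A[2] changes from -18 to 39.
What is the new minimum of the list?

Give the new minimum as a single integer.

Old min = -18 (at index 2)
Change: A[2] -18 -> 39
Changed element WAS the min. Need to check: is 39 still <= all others?
  Min of remaining elements: -11
  New min = min(39, -11) = -11

Answer: -11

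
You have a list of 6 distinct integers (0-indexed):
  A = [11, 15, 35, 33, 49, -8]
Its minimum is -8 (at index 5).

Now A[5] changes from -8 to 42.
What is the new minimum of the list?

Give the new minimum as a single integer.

Old min = -8 (at index 5)
Change: A[5] -8 -> 42
Changed element WAS the min. Need to check: is 42 still <= all others?
  Min of remaining elements: 11
  New min = min(42, 11) = 11

Answer: 11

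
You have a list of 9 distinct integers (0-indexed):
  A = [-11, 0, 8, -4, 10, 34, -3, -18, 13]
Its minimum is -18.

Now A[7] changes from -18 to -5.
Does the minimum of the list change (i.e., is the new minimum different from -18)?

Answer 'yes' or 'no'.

Answer: yes

Derivation:
Old min = -18
Change: A[7] -18 -> -5
Changed element was the min; new min must be rechecked.
New min = -11; changed? yes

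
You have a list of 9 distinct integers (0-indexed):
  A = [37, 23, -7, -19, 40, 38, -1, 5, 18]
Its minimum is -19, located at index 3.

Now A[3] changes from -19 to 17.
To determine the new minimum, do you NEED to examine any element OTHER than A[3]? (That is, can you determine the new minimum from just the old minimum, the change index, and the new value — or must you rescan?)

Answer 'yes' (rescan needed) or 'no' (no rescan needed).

Old min = -19 at index 3
Change at index 3: -19 -> 17
Index 3 WAS the min and new value 17 > old min -19. Must rescan other elements to find the new min.
Needs rescan: yes

Answer: yes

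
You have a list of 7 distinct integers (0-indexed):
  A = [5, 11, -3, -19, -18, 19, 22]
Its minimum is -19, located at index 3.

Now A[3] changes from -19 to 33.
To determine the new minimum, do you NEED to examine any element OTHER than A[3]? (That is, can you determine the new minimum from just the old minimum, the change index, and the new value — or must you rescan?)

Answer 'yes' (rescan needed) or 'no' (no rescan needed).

Old min = -19 at index 3
Change at index 3: -19 -> 33
Index 3 WAS the min and new value 33 > old min -19. Must rescan other elements to find the new min.
Needs rescan: yes

Answer: yes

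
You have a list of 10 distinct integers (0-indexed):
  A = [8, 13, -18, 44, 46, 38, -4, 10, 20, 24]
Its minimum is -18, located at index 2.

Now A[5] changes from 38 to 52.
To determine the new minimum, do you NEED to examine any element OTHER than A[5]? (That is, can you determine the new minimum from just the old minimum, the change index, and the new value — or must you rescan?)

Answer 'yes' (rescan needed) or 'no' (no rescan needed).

Answer: no

Derivation:
Old min = -18 at index 2
Change at index 5: 38 -> 52
Index 5 was NOT the min. New min = min(-18, 52). No rescan of other elements needed.
Needs rescan: no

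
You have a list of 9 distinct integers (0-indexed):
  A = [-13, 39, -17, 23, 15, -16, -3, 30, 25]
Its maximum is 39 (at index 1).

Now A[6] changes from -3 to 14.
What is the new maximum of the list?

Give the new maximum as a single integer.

Old max = 39 (at index 1)
Change: A[6] -3 -> 14
Changed element was NOT the old max.
  New max = max(old_max, new_val) = max(39, 14) = 39

Answer: 39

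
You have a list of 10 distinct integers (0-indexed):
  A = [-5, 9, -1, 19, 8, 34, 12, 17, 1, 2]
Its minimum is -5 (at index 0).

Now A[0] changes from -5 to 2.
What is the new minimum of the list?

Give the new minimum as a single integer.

Old min = -5 (at index 0)
Change: A[0] -5 -> 2
Changed element WAS the min. Need to check: is 2 still <= all others?
  Min of remaining elements: -1
  New min = min(2, -1) = -1

Answer: -1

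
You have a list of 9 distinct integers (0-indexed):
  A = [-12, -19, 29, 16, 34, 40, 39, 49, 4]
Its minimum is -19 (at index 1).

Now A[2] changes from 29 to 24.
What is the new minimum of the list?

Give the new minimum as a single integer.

Old min = -19 (at index 1)
Change: A[2] 29 -> 24
Changed element was NOT the old min.
  New min = min(old_min, new_val) = min(-19, 24) = -19

Answer: -19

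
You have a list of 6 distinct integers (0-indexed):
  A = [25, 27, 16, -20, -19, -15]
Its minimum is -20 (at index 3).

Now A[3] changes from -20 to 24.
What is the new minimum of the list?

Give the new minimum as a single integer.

Old min = -20 (at index 3)
Change: A[3] -20 -> 24
Changed element WAS the min. Need to check: is 24 still <= all others?
  Min of remaining elements: -19
  New min = min(24, -19) = -19

Answer: -19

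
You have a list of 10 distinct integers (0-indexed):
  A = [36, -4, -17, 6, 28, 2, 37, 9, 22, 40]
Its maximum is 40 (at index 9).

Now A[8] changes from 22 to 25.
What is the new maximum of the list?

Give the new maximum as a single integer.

Old max = 40 (at index 9)
Change: A[8] 22 -> 25
Changed element was NOT the old max.
  New max = max(old_max, new_val) = max(40, 25) = 40

Answer: 40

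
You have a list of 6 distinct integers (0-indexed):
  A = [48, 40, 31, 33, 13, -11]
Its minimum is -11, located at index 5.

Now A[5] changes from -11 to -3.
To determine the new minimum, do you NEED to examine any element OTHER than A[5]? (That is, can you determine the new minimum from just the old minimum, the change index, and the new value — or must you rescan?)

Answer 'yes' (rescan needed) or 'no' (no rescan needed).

Old min = -11 at index 5
Change at index 5: -11 -> -3
Index 5 WAS the min and new value -3 > old min -11. Must rescan other elements to find the new min.
Needs rescan: yes

Answer: yes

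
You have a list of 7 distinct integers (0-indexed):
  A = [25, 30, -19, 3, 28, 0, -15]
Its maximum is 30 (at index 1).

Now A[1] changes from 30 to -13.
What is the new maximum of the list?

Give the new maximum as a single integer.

Answer: 28

Derivation:
Old max = 30 (at index 1)
Change: A[1] 30 -> -13
Changed element WAS the max -> may need rescan.
  Max of remaining elements: 28
  New max = max(-13, 28) = 28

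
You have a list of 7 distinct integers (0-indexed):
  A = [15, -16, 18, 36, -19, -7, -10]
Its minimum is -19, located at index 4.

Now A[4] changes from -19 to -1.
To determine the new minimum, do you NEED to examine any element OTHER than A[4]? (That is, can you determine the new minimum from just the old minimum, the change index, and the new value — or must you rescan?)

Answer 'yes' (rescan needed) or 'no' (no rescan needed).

Old min = -19 at index 4
Change at index 4: -19 -> -1
Index 4 WAS the min and new value -1 > old min -19. Must rescan other elements to find the new min.
Needs rescan: yes

Answer: yes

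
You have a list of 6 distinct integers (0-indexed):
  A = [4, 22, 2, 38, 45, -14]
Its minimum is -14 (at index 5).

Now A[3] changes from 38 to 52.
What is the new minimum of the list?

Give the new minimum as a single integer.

Answer: -14

Derivation:
Old min = -14 (at index 5)
Change: A[3] 38 -> 52
Changed element was NOT the old min.
  New min = min(old_min, new_val) = min(-14, 52) = -14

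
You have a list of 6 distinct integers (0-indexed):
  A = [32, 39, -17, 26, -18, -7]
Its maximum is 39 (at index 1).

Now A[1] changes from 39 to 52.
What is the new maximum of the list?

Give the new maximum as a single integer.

Old max = 39 (at index 1)
Change: A[1] 39 -> 52
Changed element WAS the max -> may need rescan.
  Max of remaining elements: 32
  New max = max(52, 32) = 52

Answer: 52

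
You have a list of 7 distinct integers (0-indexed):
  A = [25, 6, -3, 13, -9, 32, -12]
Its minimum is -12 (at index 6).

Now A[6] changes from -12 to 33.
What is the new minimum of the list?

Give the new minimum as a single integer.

Answer: -9

Derivation:
Old min = -12 (at index 6)
Change: A[6] -12 -> 33
Changed element WAS the min. Need to check: is 33 still <= all others?
  Min of remaining elements: -9
  New min = min(33, -9) = -9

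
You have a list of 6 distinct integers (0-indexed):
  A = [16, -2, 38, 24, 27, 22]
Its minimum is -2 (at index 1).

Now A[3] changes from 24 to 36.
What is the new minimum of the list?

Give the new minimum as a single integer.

Old min = -2 (at index 1)
Change: A[3] 24 -> 36
Changed element was NOT the old min.
  New min = min(old_min, new_val) = min(-2, 36) = -2

Answer: -2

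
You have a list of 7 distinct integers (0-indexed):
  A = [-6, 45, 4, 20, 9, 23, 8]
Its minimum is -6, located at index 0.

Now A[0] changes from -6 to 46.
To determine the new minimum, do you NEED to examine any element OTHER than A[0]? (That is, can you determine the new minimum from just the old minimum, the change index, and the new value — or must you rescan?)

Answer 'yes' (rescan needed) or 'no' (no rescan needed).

Old min = -6 at index 0
Change at index 0: -6 -> 46
Index 0 WAS the min and new value 46 > old min -6. Must rescan other elements to find the new min.
Needs rescan: yes

Answer: yes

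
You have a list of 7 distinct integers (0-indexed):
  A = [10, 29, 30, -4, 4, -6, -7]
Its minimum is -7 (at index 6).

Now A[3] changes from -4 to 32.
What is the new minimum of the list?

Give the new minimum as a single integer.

Answer: -7

Derivation:
Old min = -7 (at index 6)
Change: A[3] -4 -> 32
Changed element was NOT the old min.
  New min = min(old_min, new_val) = min(-7, 32) = -7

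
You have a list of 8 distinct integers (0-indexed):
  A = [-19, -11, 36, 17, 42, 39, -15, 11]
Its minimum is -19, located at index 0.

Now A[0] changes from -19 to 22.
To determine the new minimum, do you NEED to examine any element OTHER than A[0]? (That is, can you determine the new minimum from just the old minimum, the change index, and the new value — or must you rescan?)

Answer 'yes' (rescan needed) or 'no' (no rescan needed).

Answer: yes

Derivation:
Old min = -19 at index 0
Change at index 0: -19 -> 22
Index 0 WAS the min and new value 22 > old min -19. Must rescan other elements to find the new min.
Needs rescan: yes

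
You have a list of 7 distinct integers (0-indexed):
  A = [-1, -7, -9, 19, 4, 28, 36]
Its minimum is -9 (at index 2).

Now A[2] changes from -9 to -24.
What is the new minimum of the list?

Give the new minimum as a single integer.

Answer: -24

Derivation:
Old min = -9 (at index 2)
Change: A[2] -9 -> -24
Changed element WAS the min. Need to check: is -24 still <= all others?
  Min of remaining elements: -7
  New min = min(-24, -7) = -24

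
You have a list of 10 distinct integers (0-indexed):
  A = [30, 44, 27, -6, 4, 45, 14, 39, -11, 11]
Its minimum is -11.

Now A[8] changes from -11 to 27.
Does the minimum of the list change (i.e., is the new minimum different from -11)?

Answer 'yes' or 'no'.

Answer: yes

Derivation:
Old min = -11
Change: A[8] -11 -> 27
Changed element was the min; new min must be rechecked.
New min = -6; changed? yes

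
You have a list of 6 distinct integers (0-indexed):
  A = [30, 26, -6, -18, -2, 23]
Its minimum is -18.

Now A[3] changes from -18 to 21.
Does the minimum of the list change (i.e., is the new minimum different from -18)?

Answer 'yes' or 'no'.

Old min = -18
Change: A[3] -18 -> 21
Changed element was the min; new min must be rechecked.
New min = -6; changed? yes

Answer: yes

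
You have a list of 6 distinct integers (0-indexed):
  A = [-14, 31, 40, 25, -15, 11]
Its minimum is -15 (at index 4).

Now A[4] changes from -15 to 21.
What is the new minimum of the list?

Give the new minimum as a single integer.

Old min = -15 (at index 4)
Change: A[4] -15 -> 21
Changed element WAS the min. Need to check: is 21 still <= all others?
  Min of remaining elements: -14
  New min = min(21, -14) = -14

Answer: -14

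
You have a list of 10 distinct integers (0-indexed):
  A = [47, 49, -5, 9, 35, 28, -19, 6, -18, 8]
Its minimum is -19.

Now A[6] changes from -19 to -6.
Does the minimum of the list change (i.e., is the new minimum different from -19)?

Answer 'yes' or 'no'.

Old min = -19
Change: A[6] -19 -> -6
Changed element was the min; new min must be rechecked.
New min = -18; changed? yes

Answer: yes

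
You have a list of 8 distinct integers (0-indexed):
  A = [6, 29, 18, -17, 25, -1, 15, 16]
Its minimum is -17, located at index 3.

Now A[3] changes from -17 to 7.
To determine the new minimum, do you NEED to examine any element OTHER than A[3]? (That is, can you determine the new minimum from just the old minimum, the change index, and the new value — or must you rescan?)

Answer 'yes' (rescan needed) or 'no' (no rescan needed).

Answer: yes

Derivation:
Old min = -17 at index 3
Change at index 3: -17 -> 7
Index 3 WAS the min and new value 7 > old min -17. Must rescan other elements to find the new min.
Needs rescan: yes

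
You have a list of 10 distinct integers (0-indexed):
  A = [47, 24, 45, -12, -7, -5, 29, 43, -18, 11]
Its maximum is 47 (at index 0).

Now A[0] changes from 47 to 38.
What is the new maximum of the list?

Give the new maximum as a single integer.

Answer: 45

Derivation:
Old max = 47 (at index 0)
Change: A[0] 47 -> 38
Changed element WAS the max -> may need rescan.
  Max of remaining elements: 45
  New max = max(38, 45) = 45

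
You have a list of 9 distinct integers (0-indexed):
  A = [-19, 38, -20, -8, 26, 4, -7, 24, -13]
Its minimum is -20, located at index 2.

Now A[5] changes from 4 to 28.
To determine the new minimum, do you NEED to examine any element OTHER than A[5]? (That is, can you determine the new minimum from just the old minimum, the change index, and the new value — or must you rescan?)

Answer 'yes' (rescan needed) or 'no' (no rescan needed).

Old min = -20 at index 2
Change at index 5: 4 -> 28
Index 5 was NOT the min. New min = min(-20, 28). No rescan of other elements needed.
Needs rescan: no

Answer: no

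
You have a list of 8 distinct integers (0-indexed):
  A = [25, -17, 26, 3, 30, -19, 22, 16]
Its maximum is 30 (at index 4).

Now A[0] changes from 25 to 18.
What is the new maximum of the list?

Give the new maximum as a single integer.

Old max = 30 (at index 4)
Change: A[0] 25 -> 18
Changed element was NOT the old max.
  New max = max(old_max, new_val) = max(30, 18) = 30

Answer: 30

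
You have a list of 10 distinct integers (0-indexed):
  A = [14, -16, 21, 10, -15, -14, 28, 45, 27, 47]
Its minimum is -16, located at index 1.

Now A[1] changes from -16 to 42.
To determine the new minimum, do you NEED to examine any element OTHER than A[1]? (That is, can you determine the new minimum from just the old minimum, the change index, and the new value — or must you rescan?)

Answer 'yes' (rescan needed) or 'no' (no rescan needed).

Old min = -16 at index 1
Change at index 1: -16 -> 42
Index 1 WAS the min and new value 42 > old min -16. Must rescan other elements to find the new min.
Needs rescan: yes

Answer: yes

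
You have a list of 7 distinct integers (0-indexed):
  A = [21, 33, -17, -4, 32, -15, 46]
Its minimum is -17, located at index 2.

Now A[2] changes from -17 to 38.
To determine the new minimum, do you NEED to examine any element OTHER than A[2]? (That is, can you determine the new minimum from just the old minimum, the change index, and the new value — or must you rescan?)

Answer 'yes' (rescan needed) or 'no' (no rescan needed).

Old min = -17 at index 2
Change at index 2: -17 -> 38
Index 2 WAS the min and new value 38 > old min -17. Must rescan other elements to find the new min.
Needs rescan: yes

Answer: yes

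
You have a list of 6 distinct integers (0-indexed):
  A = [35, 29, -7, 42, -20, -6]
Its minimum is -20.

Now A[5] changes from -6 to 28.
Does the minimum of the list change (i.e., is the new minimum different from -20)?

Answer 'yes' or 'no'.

Answer: no

Derivation:
Old min = -20
Change: A[5] -6 -> 28
Changed element was NOT the min; min changes only if 28 < -20.
New min = -20; changed? no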